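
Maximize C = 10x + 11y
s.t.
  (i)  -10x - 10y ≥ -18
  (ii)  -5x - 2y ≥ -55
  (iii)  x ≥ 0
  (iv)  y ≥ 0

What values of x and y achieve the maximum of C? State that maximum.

x = 0, y = 9/5, maximum C = 99/5

Extreme points and C = 10x + 11y:
  (0, 9/5) → C = 99/5
  (9/5, 0) → C = 18
  (0, 0) → C = 0

The binding constraints are -10x - 10y = -18 and x = 0.
Solving simultaneously gives x = 0, y = 9/5.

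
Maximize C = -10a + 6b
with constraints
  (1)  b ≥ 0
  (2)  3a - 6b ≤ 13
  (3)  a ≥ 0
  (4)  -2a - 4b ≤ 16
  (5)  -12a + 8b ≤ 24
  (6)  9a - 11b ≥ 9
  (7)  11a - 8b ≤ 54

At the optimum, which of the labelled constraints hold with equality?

(1) and (6)

Vertices and C = -10a + 6b:
  (13/3, 0) → C = -130/3
  (1, 0) → C = -10
  (110/21, 19/42) → C = -149/3
  (522/49, 387/49) → C = -414/7

The maximum is at (1, 0). Substituting into each constraint, equality holds for (1) and (6); the remaining constraints have slack.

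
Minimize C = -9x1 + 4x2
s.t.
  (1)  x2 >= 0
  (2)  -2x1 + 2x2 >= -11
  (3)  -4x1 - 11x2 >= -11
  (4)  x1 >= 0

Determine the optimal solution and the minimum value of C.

x1 = 11/4, x2 = 0, minimum C = -99/4

Vertices and C = -9x1 + 4x2:
  (11/4, 0) → C = -99/4
  (0, 0) → C = 0
  (0, 1) → C = 4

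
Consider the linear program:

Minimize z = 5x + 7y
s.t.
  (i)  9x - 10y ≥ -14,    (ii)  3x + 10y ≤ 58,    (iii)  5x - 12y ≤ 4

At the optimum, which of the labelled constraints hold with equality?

(i) and (iii)

Feasible corners and z = 5x + 7y:
  (11/3, 47/10) → z = 1537/30
  (-104/29, -53/29) → z = -891/29
  (368/43, 139/43) → z = 2813/43

The minimum is at (-104/29, -53/29). Substituting into each constraint, equality holds for (i) and (iii); the remaining constraints have slack.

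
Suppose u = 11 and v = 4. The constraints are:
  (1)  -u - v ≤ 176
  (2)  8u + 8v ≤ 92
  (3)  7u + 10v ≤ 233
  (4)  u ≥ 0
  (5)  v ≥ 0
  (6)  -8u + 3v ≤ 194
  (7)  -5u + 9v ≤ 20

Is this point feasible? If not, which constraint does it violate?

not feasible — violates (2)

Constraint (2): 8u + 8v = 120, which is not ≤ 92. All other constraints are satisfied.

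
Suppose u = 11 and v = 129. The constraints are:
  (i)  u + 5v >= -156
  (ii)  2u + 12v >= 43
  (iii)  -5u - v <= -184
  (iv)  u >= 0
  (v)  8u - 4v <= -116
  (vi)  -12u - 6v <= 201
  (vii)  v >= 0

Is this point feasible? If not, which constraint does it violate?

(i): 656 ≥ -156 ✓
(ii): 1570 ≥ 43 ✓
(iii): -184 ≤ -184 ✓
(iv): 11 ≥ 0 ✓
(v): -428 ≤ -116 ✓
(vi): -906 ≤ 201 ✓
(vii): 129 ≥ 0 ✓

feasible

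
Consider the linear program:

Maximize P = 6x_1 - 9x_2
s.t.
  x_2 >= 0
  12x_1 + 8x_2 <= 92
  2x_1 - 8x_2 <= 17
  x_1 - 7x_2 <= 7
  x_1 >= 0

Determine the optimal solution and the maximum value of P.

x_1 = 175/23, x_2 = 2/23, maximum P = 1032/23

Extreme points and P = 6x_1 - 9x_2:
  (7, 0) → P = 42
  (0, 0) → P = 0
  (175/23, 2/23) → P = 1032/23
  (0, 23/2) → P = -207/2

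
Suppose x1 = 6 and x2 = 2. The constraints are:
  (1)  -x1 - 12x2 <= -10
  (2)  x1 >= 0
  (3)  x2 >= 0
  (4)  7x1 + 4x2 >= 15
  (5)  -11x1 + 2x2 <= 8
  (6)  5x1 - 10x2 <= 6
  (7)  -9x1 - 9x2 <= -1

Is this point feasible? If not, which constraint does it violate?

not feasible — violates (6)

Constraint (6): 5x1 - 10x2 = 10, which is not ≤ 6. All other constraints are satisfied.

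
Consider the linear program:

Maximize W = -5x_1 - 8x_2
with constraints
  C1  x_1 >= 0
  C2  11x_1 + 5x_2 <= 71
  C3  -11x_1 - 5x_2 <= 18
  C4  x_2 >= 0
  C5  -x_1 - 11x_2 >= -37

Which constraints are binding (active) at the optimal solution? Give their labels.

Feasible corners and W = -5x_1 - 8x_2:
  (0, 0) → W = 0
  (0, 37/11) → W = -296/11
  (71/11, 0) → W = -355/11
  (149/29, 84/29) → W = -1417/29

The maximum is at (0, 0). Substituting into each constraint, equality holds for C1 and C4; the remaining constraints have slack.

C1 and C4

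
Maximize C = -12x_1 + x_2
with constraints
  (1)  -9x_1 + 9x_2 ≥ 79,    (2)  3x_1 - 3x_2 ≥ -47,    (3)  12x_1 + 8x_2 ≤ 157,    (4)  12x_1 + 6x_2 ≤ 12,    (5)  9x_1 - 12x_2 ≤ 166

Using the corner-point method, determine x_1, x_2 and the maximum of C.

Corner points and C = -12x_1 + x_2:
  (-61/27, 176/27) → C = 908/27
  (-814/9, -245/3) → C = 3011/3
  (-41/9, 100/9) → C = 592/9
  (-118, -307/3) → C = 3941/3

The binding constraints are 3x_1 - 3x_2 = -47 and 9x_1 - 12x_2 = 166.
Solving simultaneously gives x_1 = -118, x_2 = -307/3.

x_1 = -118, x_2 = -307/3, maximum C = 3941/3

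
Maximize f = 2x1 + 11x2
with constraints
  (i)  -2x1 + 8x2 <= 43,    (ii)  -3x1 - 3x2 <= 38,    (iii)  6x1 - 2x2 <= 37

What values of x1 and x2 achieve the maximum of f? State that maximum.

x1 = 191/22, x2 = 83/11, maximum f = 1104/11

Vertices and f = 2x1 + 11x2:
  (-433/30, 53/30) → f = -283/30
  (191/22, 83/11) → f = 1104/11
  (35/24, -113/8) → f = -3659/24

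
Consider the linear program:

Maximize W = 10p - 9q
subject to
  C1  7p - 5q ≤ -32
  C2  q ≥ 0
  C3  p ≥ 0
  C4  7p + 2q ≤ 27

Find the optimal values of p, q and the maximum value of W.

Extreme points and W = 10p - 9q:
  (0, 32/5) → W = -288/5
  (71/49, 59/7) → W = -3007/49
  (0, 27/2) → W = -243/2

The binding constraints are 7p - 5q = -32 and p = 0.
Solving simultaneously gives p = 0, q = 32/5.

p = 0, q = 32/5, maximum W = -288/5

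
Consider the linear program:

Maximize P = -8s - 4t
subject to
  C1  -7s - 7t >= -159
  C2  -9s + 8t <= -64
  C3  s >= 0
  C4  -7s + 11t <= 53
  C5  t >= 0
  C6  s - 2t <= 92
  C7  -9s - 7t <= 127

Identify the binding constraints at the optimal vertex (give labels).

Extreme points and P = -8s - 4t:
  (1720/119, 983/119) → P = -17692/119
  (159/7, 0) → P = -1272/7
  (64/9, 0) → P = -512/9

The maximum is at (64/9, 0). Substituting into each constraint, equality holds for C2 and C5; the remaining constraints have slack.

C2 and C5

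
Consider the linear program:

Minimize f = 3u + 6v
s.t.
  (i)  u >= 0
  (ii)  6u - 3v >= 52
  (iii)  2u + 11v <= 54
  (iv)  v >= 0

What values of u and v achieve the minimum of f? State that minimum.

Feasible corners and f = 3u + 6v:
  (367/36, 55/18) → f = 587/12
  (26/3, 0) → f = 26
  (27, 0) → f = 81

u = 26/3, v = 0, minimum f = 26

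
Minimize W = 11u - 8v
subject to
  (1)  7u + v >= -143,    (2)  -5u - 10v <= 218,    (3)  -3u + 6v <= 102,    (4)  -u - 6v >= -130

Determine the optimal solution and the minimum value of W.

u = -64/3, v = 19/3, minimum W = -856/3

Corner points and W = 11u - 8v:
  (-1212/65, -811/65) → W = -6844/65
  (-64/3, 19/3) → W = -856/3
  (7, 41/2) → W = -87
The feasible region is unbounded (it extends along (2, -1), (6, -1)), but W strictly increases along every unbounded feasible direction, so there is no improving ray and the minimum is attained at a vertex.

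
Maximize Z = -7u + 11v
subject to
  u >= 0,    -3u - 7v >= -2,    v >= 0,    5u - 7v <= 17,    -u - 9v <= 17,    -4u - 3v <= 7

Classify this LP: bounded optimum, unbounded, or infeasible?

bounded optimum

Feasible corners and Z = -7u + 11v:
  (0, 2/7) → Z = 22/7
  (0, 0) → Z = 0
  (2/3, 0) → Z = -14/3
The feasible region has finitely many vertices and no improving ray; the maximum is 22/7 at (0, 2/7).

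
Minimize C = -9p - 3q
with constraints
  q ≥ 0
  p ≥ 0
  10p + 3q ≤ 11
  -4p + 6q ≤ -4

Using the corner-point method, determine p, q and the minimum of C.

p = 13/12, q = 1/18, minimum C = -119/12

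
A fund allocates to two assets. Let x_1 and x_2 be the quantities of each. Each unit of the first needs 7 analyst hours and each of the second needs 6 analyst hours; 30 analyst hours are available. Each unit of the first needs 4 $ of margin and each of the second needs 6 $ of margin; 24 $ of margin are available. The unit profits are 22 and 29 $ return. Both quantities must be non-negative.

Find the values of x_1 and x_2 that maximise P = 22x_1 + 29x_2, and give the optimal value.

x_1 = 2, x_2 = 8/3, maximum P = 364/3

Corner points and P = 22x_1 + 29x_2:
  (0, 0) → P = 0
  (0, 4) → P = 116
  (30/7, 0) → P = 660/7
  (2, 8/3) → P = 364/3

The binding constraints are 7x_1 + 6x_2 = 30 and 4x_1 + 6x_2 = 24.
Solving simultaneously gives x_1 = 2, x_2 = 8/3.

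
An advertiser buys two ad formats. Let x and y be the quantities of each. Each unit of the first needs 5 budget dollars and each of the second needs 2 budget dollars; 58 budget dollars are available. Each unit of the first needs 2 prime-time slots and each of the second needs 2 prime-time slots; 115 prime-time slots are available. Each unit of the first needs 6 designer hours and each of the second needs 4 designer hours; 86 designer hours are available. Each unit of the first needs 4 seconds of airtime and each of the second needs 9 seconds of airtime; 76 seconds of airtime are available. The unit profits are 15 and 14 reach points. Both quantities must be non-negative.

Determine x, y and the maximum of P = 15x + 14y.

Feasible corners and P = 15x + 14y:
  (0, 0) → P = 0
  (0, 76/9) → P = 1064/9
  (58/5, 0) → P = 174
  (10, 4) → P = 206

At the optimal vertex, 5x + 2y = 58 and 4x + 9y = 76.
Solving simultaneously gives x = 10, y = 4.

x = 10, y = 4, maximum P = 206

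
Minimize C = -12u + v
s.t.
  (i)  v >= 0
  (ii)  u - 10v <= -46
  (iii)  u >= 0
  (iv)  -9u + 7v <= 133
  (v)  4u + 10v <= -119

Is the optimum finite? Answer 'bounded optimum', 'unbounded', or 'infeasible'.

The boundaries u - 10v = -46 and u = 0 meet at (0, 23/5), but that point violates 4u + 10v ≤ -119. Every candidate vertex is excluded by some other constraint, so the feasible region is empty.

infeasible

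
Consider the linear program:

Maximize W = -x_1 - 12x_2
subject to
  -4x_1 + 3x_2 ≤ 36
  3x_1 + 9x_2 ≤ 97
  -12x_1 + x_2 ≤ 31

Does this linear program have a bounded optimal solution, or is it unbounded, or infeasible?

From the feasible point (-11/15, 496/45), moving in the direction (9, -3) keeps every constraint satisfied while W increases without bound.

unbounded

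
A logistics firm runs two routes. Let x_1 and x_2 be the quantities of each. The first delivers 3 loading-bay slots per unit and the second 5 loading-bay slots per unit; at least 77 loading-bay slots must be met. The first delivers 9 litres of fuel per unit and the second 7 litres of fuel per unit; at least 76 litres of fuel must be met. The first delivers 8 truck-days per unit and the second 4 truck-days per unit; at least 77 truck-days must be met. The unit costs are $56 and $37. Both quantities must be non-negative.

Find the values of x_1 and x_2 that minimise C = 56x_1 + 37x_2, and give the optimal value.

x_1 = 11/4, x_2 = 55/4, minimum C = 2651/4

The feasible region is unbounded (it extends along (0, 1), (1, 0)), but C strictly increases along every unbounded feasible direction, so there is no improving ray and the minimum is attained at a vertex.

At the optimal vertex, 3x_1 + 5x_2 = 77 and 8x_1 + 4x_2 = 77.
Solving simultaneously gives x_1 = 11/4, x_2 = 55/4.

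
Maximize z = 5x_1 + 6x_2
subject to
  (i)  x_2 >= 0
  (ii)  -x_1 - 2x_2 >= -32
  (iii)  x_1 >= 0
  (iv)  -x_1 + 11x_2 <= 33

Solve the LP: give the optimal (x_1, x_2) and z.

x_1 = 32, x_2 = 0, maximum z = 160

Extreme points and z = 5x_1 + 6x_2:
  (32, 0) → z = 160
  (0, 0) → z = 0
  (22, 5) → z = 140
  (0, 3) → z = 18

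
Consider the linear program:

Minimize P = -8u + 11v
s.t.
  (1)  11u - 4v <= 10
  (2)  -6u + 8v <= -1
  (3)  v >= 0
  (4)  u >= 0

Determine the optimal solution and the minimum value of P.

Corner points and P = -8u + 11v:
  (19/16, 49/64) → P = -69/64
  (10/11, 0) → P = -80/11
  (1/6, 0) → P = -4/3

u = 10/11, v = 0, minimum P = -80/11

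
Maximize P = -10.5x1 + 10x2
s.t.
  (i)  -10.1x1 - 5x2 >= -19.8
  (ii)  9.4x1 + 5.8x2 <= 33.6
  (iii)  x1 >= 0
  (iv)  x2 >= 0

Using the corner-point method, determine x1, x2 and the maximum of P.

x1 = 0, x2 = 3.96, maximum P = 39.6

Corner points and P = -10.5x1 + 10x2:
  (0, 99/25) → P = 198/5
  (198/101, 0) → P = -2079/101
  (0, 0) → P = 0

The binding constraints are -10.1x1 - 5x2 = -19.8 and x1 = 0.
Solving simultaneously gives x1 = 0, x2 = 99/25.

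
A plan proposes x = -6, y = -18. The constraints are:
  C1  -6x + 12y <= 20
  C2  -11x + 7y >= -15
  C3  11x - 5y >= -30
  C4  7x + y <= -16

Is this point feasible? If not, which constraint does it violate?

Constraint C2: -11x + 7y = -60, which is not ≥ -15. All other constraints are satisfied.

not feasible — violates C2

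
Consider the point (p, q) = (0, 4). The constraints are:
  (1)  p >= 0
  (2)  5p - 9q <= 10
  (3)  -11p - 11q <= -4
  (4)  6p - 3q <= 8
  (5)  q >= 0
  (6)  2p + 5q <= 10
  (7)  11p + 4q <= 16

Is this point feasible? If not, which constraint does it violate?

Constraint (6): 2p + 5q = 20, which is not ≤ 10. All other constraints are satisfied.

not feasible — violates (6)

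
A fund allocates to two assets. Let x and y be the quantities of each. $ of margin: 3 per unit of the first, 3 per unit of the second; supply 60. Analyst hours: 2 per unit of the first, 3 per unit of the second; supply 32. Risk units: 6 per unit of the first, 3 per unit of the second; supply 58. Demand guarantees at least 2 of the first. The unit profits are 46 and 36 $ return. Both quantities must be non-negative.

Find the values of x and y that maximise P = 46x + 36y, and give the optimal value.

x = 13/2, y = 19/3, maximum P = 527

Corner points and P = 46x + 36y:
  (29/3, 0) → P = 1334/3
  (2, 0) → P = 92
  (13/2, 19/3) → P = 527
  (2, 28/3) → P = 428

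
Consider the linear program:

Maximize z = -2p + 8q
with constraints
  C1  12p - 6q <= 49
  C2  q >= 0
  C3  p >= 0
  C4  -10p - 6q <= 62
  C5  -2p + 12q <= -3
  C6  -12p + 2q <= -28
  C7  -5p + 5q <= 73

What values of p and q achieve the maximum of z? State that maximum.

p = 33/14, q = 1/7, maximum z = -25/7

Vertices and z = -2p + 8q:
  (49/12, 0) → z = -49/6
  (95/22, 31/66) → z = -161/33
  (7/3, 0) → z = -14/3
  (33/14, 1/7) → z = -25/7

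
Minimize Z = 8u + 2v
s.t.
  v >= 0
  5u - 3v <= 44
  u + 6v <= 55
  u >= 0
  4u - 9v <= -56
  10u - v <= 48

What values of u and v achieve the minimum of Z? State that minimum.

Feasible corners and Z = 8u + 2v:
  (0, 55/6) → Z = 55/3
  (53/11, 92/11) → Z = 608/11
  (0, 56/9) → Z = 112/9

The optimum lies where u = 0 and 4u - 9v = -56.
Solving simultaneously gives u = 0, v = 56/9.

u = 0, v = 56/9, minimum Z = 112/9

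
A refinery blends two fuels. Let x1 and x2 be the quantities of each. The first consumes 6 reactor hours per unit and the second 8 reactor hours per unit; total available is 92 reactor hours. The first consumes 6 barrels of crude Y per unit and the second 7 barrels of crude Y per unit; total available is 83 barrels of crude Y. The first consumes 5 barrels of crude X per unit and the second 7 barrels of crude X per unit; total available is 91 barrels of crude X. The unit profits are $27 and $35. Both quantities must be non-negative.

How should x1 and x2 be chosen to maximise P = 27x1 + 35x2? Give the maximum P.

x1 = 10/3, x2 = 9, maximum P = 405

Corner points and P = 27x1 + 35x2:
  (0, 0) → P = 0
  (0, 23/2) → P = 805/2
  (83/6, 0) → P = 747/2
  (10/3, 9) → P = 405

The optimum lies where 6x1 + 8x2 = 92 and 6x1 + 7x2 = 83.
Solving simultaneously gives x1 = 10/3, x2 = 9.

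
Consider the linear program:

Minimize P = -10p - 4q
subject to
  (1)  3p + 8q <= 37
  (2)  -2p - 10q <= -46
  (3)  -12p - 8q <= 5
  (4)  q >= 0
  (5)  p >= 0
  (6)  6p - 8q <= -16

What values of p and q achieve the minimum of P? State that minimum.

The optimum lies where 3p + 8q = 37 and -2p - 10q = -46.
Solving simultaneously gives p = 1/7, q = 32/7.

p = 1/7, q = 32/7, minimum P = -138/7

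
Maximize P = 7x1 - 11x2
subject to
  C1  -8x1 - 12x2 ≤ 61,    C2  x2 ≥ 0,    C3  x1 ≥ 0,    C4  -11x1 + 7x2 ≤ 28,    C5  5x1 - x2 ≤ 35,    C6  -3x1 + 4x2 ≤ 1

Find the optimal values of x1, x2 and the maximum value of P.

x1 = 7, x2 = 0, maximum P = 49

The binding constraints are x2 = 0 and 5x1 - x2 = 35.
Solving simultaneously gives x1 = 7, x2 = 0.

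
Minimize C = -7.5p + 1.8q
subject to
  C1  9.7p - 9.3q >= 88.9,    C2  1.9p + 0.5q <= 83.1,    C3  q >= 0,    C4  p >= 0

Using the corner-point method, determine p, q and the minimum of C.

Extreme points and C = -7.5p + 1.8q:
  (20432/563, 15929/563) → C = -622839/2815
  (889/97, 0) → C = -13335/194
  (831/19, 0) → C = -12465/38

p = 831/19, q = 0, minimum C = -12465/38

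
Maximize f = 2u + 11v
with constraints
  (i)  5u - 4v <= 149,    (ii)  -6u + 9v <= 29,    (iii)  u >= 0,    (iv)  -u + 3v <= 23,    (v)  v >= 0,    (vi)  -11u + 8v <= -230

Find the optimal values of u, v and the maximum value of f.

u = 49, v = 24, maximum f = 362

Corner points and f = 2u + 11v:
  (49, 24) → f = 362
  (149/5, 0) → f = 298/5
  (874/25, 483/25) → f = 7061/25
  (230/11, 0) → f = 460/11

At the optimal vertex, 5u - 4v = 149 and -u + 3v = 23.
Solving simultaneously gives u = 49, v = 24.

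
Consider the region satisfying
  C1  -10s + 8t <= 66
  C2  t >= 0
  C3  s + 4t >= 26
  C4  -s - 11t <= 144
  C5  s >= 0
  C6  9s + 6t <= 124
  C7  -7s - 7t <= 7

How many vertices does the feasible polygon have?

The feasible vertices (each the meet of two boundaries and inside every other half-plane) are:
  (0, 33/4)
  (149/33, 917/66)
  (0, 13/2)
  (34/3, 11/3)

4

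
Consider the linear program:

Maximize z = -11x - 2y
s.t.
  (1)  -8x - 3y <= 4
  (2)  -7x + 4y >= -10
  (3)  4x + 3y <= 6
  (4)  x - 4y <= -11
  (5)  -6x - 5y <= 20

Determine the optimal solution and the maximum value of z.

Extreme points and z = -11x - 2y:
  (-5/2, 16/3) → z = 101/6
  (-7/5, 12/5) → z = 53/5
  (-9/19, 50/19) → z = -1/19

At the optimal vertex, -8x - 3y = 4 and 4x + 3y = 6.
Solving simultaneously gives x = -5/2, y = 16/3.

x = -5/2, y = 16/3, maximum z = 101/6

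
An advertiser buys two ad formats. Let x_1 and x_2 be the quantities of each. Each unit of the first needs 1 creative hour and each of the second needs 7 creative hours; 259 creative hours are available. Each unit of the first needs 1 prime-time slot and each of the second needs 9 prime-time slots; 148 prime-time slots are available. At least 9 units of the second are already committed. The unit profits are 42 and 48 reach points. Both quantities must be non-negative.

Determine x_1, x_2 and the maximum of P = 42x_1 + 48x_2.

x_1 = 67, x_2 = 9, maximum P = 3246

Vertices and P = 42x_1 + 48x_2:
  (0, 148/9) → P = 2368/3
  (0, 9) → P = 432
  (67, 9) → P = 3246

At the optimal vertex, x_1 + 9x_2 = 148 and x_2 = 9.
Solving simultaneously gives x_1 = 67, x_2 = 9.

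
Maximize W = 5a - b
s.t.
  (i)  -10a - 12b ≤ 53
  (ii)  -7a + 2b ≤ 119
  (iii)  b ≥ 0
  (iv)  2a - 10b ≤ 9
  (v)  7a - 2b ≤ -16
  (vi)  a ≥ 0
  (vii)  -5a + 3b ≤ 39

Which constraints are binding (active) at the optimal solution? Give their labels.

Feasible corners and W = 5a - b:
  (0, 8) → W = -8
  (30/11, 193/11) → W = -43/11
  (0, 13) → W = -13

The maximum is at (30/11, 193/11). Substituting into each constraint, equality holds for (v) and (vii); the remaining constraints have slack.

(v) and (vii)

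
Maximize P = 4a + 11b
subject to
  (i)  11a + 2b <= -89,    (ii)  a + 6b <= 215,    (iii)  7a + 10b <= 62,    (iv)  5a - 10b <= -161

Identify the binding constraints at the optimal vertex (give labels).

(ii) and (iii)

Feasible corners and P = 4a + 11b:
  (-169/16, 435/32) → P = 3433/32
  (-101/10, 221/20) → P = 1623/20
  (-889/16, 1443/32) → P = 8761/32
The feasible region is unbounded (it extends along (-6, 1), (-2, -1)), but P strictly decreases along every unbounded feasible direction, so there is no improving ray and the maximum is attained at a vertex.

The maximum is at (-889/16, 1443/32). Substituting into each constraint, equality holds for (ii) and (iii); the remaining constraints have slack.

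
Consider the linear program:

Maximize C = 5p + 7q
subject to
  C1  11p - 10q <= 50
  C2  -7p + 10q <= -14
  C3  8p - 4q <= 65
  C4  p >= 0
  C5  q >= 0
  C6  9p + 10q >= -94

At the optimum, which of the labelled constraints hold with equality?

Vertices and C = 5p + 7q:
  (9, 49/10) → C = 793/10
  (50/11, 0) → C = 250/11
  (2, 0) → C = 10

The maximum is at (9, 49/10). Substituting into each constraint, equality holds for C1 and C2; the remaining constraints have slack.

C1 and C2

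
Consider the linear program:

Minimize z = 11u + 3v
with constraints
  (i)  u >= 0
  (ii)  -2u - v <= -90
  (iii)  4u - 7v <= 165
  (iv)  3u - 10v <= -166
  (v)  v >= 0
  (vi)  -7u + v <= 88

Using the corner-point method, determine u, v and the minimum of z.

The feasible region is unbounded (it extends along (7, 4), (1, 7)), but z strictly increases along every unbounded feasible direction, so there is no improving ray and the minimum is attained at a vertex.

At the optimal vertex, -2u - v = -90 and -7u + v = 88.
Solving simultaneously gives u = 2/9, v = 806/9.

u = 2/9, v = 806/9, minimum z = 2440/9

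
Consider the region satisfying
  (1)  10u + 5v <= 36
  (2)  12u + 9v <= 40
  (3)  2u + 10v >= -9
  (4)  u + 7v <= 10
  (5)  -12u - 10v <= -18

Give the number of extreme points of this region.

5

The feasible vertices (each the meet of two boundaries and inside every other half-plane) are:
  (62/15, -16/15)
  (9/2, -9/5)
  (38/15, 16/15)
  (27/10, -36/25)
  (13/37, 51/37)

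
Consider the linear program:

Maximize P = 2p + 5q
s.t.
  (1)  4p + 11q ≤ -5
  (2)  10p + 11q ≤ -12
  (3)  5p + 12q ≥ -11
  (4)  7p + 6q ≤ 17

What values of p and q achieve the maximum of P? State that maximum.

The optimum lies where 4p + 11q = -5 and 10p + 11q = -12.
Solving simultaneously gives p = -7/6, q = -1/33.

p = -7/6, q = -1/33, maximum P = -82/33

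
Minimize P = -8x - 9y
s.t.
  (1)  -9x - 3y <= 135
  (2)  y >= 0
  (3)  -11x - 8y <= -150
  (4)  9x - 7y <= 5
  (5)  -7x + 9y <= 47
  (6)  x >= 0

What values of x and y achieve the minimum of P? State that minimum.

x = 187/16, y = 229/16, minimum P = -3557/16

Feasible corners and P = -8x - 9y:
  (1090/149, 1295/149) → P = -20375/149
  (974/155, 1567/155) → P = -4379/31
  (187/16, 229/16) → P = -3557/16

The optimum lies where 9x - 7y = 5 and -7x + 9y = 47.
Solving simultaneously gives x = 187/16, y = 229/16.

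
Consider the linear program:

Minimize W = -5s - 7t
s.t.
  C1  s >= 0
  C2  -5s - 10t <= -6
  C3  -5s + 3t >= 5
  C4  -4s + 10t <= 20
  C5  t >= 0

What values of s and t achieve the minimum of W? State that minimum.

s = 5/19, t = 40/19, minimum W = -305/19

Vertices and W = -5s - 7t:
  (0, 5/3) → W = -35/3
  (0, 2) → W = -14
  (5/19, 40/19) → W = -305/19

The binding constraints are -5s + 3t = 5 and -4s + 10t = 20.
Solving simultaneously gives s = 5/19, t = 40/19.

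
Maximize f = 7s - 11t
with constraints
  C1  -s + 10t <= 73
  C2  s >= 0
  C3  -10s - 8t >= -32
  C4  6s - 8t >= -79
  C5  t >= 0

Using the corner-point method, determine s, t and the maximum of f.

Feasible corners and f = 7s - 11t:
  (0, 4) → f = -44
  (0, 0) → f = 0
  (16/5, 0) → f = 112/5

s = 16/5, t = 0, maximum f = 112/5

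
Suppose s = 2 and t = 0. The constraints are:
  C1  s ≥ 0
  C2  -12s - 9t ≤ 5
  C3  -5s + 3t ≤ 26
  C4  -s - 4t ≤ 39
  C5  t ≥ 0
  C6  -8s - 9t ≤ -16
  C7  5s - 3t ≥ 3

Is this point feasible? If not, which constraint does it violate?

feasible

C1: 2 ≥ 0 ✓
C2: -24 ≤ 5 ✓
C3: -10 ≤ 26 ✓
C4: -2 ≤ 39 ✓
C5: 0 ≥ 0 ✓
C6: -16 ≤ -16 ✓
C7: 10 ≥ 3 ✓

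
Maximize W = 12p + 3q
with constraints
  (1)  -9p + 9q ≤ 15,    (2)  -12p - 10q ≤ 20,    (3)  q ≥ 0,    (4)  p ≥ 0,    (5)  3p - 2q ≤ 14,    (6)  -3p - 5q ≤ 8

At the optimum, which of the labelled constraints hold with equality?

(1) and (5)

Extreme points and W = 12p + 3q:
  (0, 5/3) → W = 5
  (52/3, 19) → W = 265
  (0, 0) → W = 0
  (14/3, 0) → W = 56

The maximum is at (52/3, 19). Substituting into each constraint, equality holds for (1) and (5); the remaining constraints have slack.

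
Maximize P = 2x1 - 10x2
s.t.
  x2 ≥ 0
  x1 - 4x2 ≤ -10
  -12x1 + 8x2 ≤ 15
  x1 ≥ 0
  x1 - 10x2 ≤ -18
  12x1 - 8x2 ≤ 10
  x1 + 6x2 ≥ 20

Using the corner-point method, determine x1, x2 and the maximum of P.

Extreme points and P = 2x1 - 10x2:
  (3, 13/4) → P = -53/2
  (2, 3) → P = -26
  (7/8, 51/16) → P = -241/8
The feasible region is unbounded (it extends along (2, 3)), but P strictly decreases along every unbounded feasible direction, so there is no improving ray and the maximum is attained at a vertex.

At the optimal vertex, x1 - 4x2 = -10 and x1 + 6x2 = 20.
Solving simultaneously gives x1 = 2, x2 = 3.

x1 = 2, x2 = 3, maximum P = -26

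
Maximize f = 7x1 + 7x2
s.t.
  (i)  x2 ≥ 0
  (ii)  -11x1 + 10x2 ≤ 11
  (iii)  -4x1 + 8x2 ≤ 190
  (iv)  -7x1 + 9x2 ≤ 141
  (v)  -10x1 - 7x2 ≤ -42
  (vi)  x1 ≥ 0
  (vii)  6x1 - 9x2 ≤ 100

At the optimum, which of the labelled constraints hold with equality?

(iii) and (vii)

Corner points and f = 7x1 + 7x2:
  (21/5, 0) → f = 147/5
  (50/3, 0) → f = 350/3
  (151/4, 341/8) → f = 4501/8
  (343/177, 572/177) → f = 2135/59
  (1255/6, 385/3) → f = 4725/2

The maximum is at (1255/6, 385/3). Substituting into each constraint, equality holds for (iii) and (vii); the remaining constraints have slack.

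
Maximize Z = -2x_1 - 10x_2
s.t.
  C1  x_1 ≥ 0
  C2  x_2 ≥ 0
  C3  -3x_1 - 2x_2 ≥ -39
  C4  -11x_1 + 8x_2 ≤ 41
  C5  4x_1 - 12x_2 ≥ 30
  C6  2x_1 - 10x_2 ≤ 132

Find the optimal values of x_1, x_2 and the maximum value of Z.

Vertices and Z = -2x_1 - 10x_2:
  (13, 0) → Z = -26
  (15/2, 0) → Z = -15
  (12, 3/2) → Z = -39

At the optimal vertex, x_2 = 0 and 4x_1 - 12x_2 = 30.
Solving simultaneously gives x_1 = 15/2, x_2 = 0.

x_1 = 15/2, x_2 = 0, maximum Z = -15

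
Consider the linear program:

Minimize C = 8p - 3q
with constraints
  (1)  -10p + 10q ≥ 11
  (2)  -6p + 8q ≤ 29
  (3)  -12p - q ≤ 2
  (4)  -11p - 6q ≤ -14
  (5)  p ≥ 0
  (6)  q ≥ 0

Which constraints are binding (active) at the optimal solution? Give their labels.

(2) and (5)

Corner points and C = 8p - 3q:
  (101/10, 56/5) → C = 236/5
  (37/85, 261/170) → C = -191/170
  (0, 29/8) → C = -87/8
  (0, 7/3) → C = -7

The minimum is at (0, 29/8). Substituting into each constraint, equality holds for (2) and (5); the remaining constraints have slack.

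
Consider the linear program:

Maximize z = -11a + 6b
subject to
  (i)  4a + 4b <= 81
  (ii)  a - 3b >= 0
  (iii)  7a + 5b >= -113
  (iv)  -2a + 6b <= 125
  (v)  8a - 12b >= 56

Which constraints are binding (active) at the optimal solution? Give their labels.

Corner points and z = -11a + 6b:
  (243/16, 81/16) → z = -2187/16
  (14, 14/3) → z = -126
  (-269/31, -324/31) → z = 1015/31
The feasible region is unbounded (it extends along (1, -1), (5, -7)), but z strictly decreases along every unbounded feasible direction, so there is no improving ray and the maximum is attained at a vertex.

The maximum is at (-269/31, -324/31). Substituting into each constraint, equality holds for (iii) and (v); the remaining constraints have slack.

(iii) and (v)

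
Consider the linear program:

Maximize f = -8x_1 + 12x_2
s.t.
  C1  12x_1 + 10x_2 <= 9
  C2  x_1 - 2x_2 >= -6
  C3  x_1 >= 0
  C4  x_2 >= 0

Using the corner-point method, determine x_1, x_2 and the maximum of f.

x_1 = 0, x_2 = 9/10, maximum f = 54/5

Vertices and f = -8x_1 + 12x_2:
  (0, 9/10) → f = 54/5
  (3/4, 0) → f = -6
  (0, 0) → f = 0

At the optimal vertex, 12x_1 + 10x_2 = 9 and x_1 = 0.
Solving simultaneously gives x_1 = 0, x_2 = 9/10.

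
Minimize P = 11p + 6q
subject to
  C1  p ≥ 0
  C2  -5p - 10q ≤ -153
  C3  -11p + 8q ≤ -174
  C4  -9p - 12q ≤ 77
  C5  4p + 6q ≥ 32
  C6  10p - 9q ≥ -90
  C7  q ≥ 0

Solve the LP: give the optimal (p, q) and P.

Corner points and P = 11p + 6q:
  (494/25, 271/50) → P = 6247/25
  (153/5, 0) → P = 1683/5
  (2286/19, 2730/19) → P = 41526/19
The feasible region is unbounded (it extends along (9, 10), (1, 0)), but P strictly increases along every unbounded feasible direction, so there is no improving ray and the minimum is attained at a vertex.

The binding constraints are -5p - 10q = -153 and -11p + 8q = -174.
Solving simultaneously gives p = 494/25, q = 271/50.

p = 494/25, q = 271/50, minimum P = 6247/25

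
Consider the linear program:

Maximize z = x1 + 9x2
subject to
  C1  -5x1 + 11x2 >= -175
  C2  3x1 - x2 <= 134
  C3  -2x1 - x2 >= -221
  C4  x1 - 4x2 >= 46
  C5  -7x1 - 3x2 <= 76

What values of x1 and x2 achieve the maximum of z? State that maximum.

Extreme points and z = x1 + 9x2:
  (194/9, -55/9) → z = -301/9
  (-311/92, -1605/92) → z = -3689/23
  (-166/31, -398/31) → z = -3748/31

The binding constraints are -5x1 + 11x2 = -175 and x1 - 4x2 = 46.
Solving simultaneously gives x1 = 194/9, x2 = -55/9.

x1 = 194/9, x2 = -55/9, maximum z = -301/9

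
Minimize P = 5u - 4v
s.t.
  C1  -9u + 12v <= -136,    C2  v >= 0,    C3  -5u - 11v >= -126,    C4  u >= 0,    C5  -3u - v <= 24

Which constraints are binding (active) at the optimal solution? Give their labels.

C1 and C2

Vertices and P = 5u - 4v:
  (136/9, 0) → P = 680/9
  (3008/159, 454/159) → P = 4408/53
  (126/5, 0) → P = 126

The minimum is at (136/9, 0). Substituting into each constraint, equality holds for C1 and C2; the remaining constraints have slack.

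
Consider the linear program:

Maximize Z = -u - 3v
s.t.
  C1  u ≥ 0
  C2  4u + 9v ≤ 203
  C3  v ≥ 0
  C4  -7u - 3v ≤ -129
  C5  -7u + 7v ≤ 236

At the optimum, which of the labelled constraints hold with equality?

Vertices and Z = -u - 3v:
  (203/4, 0) → Z = -203/4
  (184/17, 905/51) → Z = -1089/17
  (129/7, 0) → Z = -129/7

The maximum is at (129/7, 0). Substituting into each constraint, equality holds for C3 and C4; the remaining constraints have slack.

C3 and C4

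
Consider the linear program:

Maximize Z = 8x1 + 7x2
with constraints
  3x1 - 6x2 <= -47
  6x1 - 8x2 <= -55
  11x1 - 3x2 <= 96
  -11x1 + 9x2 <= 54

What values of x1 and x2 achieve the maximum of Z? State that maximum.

x1 = 171/11, x2 = 25, maximum Z = 3293/11

Feasible corners and Z = 8x1 + 7x2:
  (23/6, 39/4) → Z = 1187/12
  (33/13, 355/39) → Z = 3277/39
  (933/70, 1181/70) → Z = 15731/70
  (171/11, 25) → Z = 3293/11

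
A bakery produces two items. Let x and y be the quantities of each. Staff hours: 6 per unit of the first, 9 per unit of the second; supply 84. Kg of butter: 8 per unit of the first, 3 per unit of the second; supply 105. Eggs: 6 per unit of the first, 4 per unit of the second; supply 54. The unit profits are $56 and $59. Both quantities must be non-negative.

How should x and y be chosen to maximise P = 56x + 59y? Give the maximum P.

Extreme points and P = 56x + 59y:
  (0, 0) → P = 0
  (0, 28/3) → P = 1652/3
  (9, 0) → P = 504
  (5, 6) → P = 634

The optimum lies where 6x + 9y = 84 and 6x + 4y = 54.
Solving simultaneously gives x = 5, y = 6.

x = 5, y = 6, maximum P = 634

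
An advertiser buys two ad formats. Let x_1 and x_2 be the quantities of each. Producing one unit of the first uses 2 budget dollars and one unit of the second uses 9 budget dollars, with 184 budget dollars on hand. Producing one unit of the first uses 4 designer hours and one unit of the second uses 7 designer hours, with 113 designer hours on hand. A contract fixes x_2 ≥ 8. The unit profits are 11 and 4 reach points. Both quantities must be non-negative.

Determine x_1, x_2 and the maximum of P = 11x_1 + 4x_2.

x_1 = 57/4, x_2 = 8, maximum P = 755/4

Feasible corners and P = 11x_1 + 4x_2:
  (0, 113/7) → P = 452/7
  (0, 8) → P = 32
  (57/4, 8) → P = 755/4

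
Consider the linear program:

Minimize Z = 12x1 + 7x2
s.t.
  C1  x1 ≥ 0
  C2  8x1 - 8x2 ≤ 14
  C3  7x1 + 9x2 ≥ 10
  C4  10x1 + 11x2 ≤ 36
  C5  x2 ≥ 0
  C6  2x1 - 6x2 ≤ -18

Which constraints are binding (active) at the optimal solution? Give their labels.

C1 and C6

Vertices and Z = 12x1 + 7x2:
  (0, 36/11) → Z = 252/11
  (0, 3) → Z = 21
  (9/41, 126/41) → Z = 990/41

The minimum is at (0, 3). Substituting into each constraint, equality holds for C1 and C6; the remaining constraints have slack.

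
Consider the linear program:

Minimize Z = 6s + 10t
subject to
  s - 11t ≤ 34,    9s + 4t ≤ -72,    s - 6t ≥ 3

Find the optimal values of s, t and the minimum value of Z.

s = -171/5, t = -31/5, minimum Z = -1336/5

Feasible corners and Z = 6s + 10t:
  (-656/103, -378/103) → Z = -7716/103
  (-171/5, -31/5) → Z = -1336/5
  (-210/29, -99/58) → Z = -1755/29

The optimum lies where s - 11t = 34 and s - 6t = 3.
Solving simultaneously gives s = -171/5, t = -31/5.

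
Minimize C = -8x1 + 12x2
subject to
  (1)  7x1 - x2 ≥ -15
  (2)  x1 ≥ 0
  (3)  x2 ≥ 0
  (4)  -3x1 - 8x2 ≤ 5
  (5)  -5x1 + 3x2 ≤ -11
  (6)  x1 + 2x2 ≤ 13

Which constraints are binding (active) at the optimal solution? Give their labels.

Vertices and C = -8x1 + 12x2:
  (11/5, 0) → C = -88/5
  (13, 0) → C = -104
  (61/13, 54/13) → C = 160/13

The minimum is at (13, 0). Substituting into each constraint, equality holds for (3) and (6); the remaining constraints have slack.

(3) and (6)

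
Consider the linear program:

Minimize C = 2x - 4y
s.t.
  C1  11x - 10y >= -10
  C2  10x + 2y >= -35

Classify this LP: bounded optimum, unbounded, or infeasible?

unbounded

From the feasible point (-185/61, -285/122), moving in the direction (10, 11) keeps every constraint satisfied while C decreases without bound.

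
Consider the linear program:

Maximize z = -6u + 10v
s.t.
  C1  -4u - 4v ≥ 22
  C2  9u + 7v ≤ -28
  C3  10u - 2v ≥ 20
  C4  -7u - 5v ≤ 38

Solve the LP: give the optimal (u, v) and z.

Feasible corners and z = -6u + 10v:
  (21/4, -43/4) → z = -139
  (3/4, -25/4) → z = -67
  (3/8, -65/8) → z = -167/2
The feasible region is unbounded (it extends along (7, -9), (5, -7)), but z strictly decreases along every unbounded feasible direction, so there is no improving ray and the maximum is attained at a vertex.

At the optimal vertex, -4u - 4v = 22 and 10u - 2v = 20.
Solving simultaneously gives u = 3/4, v = -25/4.

u = 3/4, v = -25/4, maximum z = -67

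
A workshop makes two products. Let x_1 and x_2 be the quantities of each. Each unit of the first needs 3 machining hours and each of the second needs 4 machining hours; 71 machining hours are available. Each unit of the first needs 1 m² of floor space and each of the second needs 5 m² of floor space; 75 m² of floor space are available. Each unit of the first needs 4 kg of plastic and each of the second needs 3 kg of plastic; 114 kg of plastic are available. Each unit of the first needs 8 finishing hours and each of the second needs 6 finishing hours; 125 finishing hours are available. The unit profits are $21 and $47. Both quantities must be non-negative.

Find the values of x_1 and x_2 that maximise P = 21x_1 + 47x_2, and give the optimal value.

x_1 = 5, x_2 = 14, maximum P = 763

Vertices and P = 21x_1 + 47x_2:
  (0, 0) → P = 0
  (0, 15) → P = 705
  (125/8, 0) → P = 2625/8
  (5, 14) → P = 763
  (37/7, 193/14) → P = 10625/14

The binding constraints are 3x_1 + 4x_2 = 71 and x_1 + 5x_2 = 75.
Solving simultaneously gives x_1 = 5, x_2 = 14.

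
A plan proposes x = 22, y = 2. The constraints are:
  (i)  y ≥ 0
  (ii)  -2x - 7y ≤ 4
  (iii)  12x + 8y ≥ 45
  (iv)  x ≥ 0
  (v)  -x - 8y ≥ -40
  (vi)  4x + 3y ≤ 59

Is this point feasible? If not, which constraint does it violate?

not feasible — violates (vi)

Constraint (vi): 4x + 3y = 94, which is not ≤ 59. All other constraints are satisfied.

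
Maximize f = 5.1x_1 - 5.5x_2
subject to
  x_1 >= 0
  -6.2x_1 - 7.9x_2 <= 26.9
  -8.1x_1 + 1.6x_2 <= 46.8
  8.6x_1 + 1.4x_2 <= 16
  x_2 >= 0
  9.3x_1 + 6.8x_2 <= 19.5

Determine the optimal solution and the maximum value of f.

x_1 = 80/43, x_2 = 0, maximum f = 408/43

Extreme points and f = 5.1x_1 - 5.5x_2:
  (0, 0) → f = 0
  (0, 195/68) → f = -2145/136
  (80/43, 0) → f = 408/43
  (4075/2273, 945/2273) → f = 15585/2273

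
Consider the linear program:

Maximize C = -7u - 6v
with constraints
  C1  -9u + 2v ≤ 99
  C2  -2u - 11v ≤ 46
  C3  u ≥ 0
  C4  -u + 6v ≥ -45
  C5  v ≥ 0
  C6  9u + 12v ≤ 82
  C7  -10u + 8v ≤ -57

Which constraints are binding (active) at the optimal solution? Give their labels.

C5 and C7

Feasible corners and C = -7u - 6v:
  (82/9, 0) → C = -574/9
  (57/10, 0) → C = -399/10
  (335/48, 307/192) → C = -5611/96

The maximum is at (57/10, 0). Substituting into each constraint, equality holds for C5 and C7; the remaining constraints have slack.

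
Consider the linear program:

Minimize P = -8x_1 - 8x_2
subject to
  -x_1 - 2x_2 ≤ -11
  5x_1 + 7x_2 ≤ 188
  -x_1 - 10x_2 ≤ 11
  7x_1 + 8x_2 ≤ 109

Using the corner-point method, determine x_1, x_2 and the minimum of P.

x_1 = 19, x_2 = -3, minimum P = -128

The feasible region is unbounded (it extends along (-7, 5), (-2, 1)), but P strictly increases along every unbounded feasible direction, so there is no improving ray and the minimum is attained at a vertex.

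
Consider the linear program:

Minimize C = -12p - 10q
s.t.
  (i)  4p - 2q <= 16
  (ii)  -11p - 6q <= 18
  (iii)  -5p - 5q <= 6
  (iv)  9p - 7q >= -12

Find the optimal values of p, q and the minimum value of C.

Feasible corners and C = -12p - 10q:
  (34/15, -52/15) → C = 112/15
  (68/5, 96/5) → C = -1776/5
  (-51/40, 3/40) → C = 291/20

p = 68/5, q = 96/5, minimum C = -1776/5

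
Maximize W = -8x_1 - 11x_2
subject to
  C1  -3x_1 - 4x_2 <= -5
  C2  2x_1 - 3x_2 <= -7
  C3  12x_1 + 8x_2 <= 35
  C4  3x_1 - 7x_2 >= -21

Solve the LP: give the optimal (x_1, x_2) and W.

Extreme points and W = -8x_1 - 11x_2:
  (-13/17, 31/17) → W = -237/17
  (-49/33, 26/11) → W = -466/33
  (49/52, 77/26) → W = -1043/26
  (77/108, 119/36) → W = -4543/108

x_1 = -13/17, x_2 = 31/17, maximum W = -237/17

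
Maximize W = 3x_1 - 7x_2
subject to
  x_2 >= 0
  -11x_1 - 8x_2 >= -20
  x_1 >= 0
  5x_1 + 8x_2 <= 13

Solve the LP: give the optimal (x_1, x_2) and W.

x_1 = 20/11, x_2 = 0, maximum W = 60/11

Extreme points and W = 3x_1 - 7x_2:
  (20/11, 0) → W = 60/11
  (0, 0) → W = 0
  (7/6, 43/48) → W = -133/48
  (0, 13/8) → W = -91/8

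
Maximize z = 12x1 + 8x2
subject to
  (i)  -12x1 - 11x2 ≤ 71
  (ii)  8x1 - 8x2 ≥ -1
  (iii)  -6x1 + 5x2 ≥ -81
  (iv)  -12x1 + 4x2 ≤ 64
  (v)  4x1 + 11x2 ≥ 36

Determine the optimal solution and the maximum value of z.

Vertices and z = 12x1 + 8x2:
  (653/8, 327/4) → z = 3267/2
  (277/120, 73/30) → z = 283/6
  (1071/86, -54/43) → z = 5994/43

The binding constraints are 8x1 - 8x2 = -1 and -6x1 + 5x2 = -81.
Solving simultaneously gives x1 = 653/8, x2 = 327/4.

x1 = 653/8, x2 = 327/4, maximum z = 3267/2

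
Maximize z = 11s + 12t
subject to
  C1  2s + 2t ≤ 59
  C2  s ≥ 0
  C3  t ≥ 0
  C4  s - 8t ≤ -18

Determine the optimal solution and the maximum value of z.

s = 0, t = 59/2, maximum z = 354

Corner points and z = 11s + 12t:
  (0, 59/2) → z = 354
  (218/9, 95/18) → z = 2968/9
  (0, 9/4) → z = 27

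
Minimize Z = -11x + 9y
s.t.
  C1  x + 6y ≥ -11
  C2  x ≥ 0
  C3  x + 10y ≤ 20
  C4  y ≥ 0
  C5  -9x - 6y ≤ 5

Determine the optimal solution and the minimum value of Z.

x = 20, y = 0, minimum Z = -220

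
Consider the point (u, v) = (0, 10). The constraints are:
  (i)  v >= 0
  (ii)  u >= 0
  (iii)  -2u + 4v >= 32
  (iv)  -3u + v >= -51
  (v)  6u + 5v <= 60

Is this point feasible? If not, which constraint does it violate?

(i): 10 ≥ 0 ✓
(ii): 0 ≥ 0 ✓
(iii): 40 ≥ 32 ✓
(iv): 10 ≥ -51 ✓
(v): 50 ≤ 60 ✓

feasible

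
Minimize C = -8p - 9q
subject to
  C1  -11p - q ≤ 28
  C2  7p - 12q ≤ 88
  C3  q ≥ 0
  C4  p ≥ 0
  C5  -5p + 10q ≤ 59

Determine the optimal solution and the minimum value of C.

p = 794/5, q = 853/10, minimum C = -20381/10

Vertices and C = -8p - 9q:
  (88/7, 0) → C = -704/7
  (794/5, 853/10) → C = -20381/10
  (0, 0) → C = 0
  (0, 59/10) → C = -531/10

At the optimal vertex, 7p - 12q = 88 and -5p + 10q = 59.
Solving simultaneously gives p = 794/5, q = 853/10.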